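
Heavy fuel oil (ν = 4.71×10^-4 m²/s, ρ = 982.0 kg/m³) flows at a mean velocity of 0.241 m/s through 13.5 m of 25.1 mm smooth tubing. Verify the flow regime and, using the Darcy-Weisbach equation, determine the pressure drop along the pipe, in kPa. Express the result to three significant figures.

Δp ≈ 76.4 kPa

Re = VD/ν = 0.241·0.02510/4.71×10^-4 = 12.8 → laminar (Re < 2300)
f = 64/Re = 4.983
h_f = f(L/D)V²/(2g) = 4.983·(13.5/0.02510)·0.241²/(2·9.81) = 7.934 m
Δp = ρg·h_f = 982.0·9.81·7.934 = 76.43 kPa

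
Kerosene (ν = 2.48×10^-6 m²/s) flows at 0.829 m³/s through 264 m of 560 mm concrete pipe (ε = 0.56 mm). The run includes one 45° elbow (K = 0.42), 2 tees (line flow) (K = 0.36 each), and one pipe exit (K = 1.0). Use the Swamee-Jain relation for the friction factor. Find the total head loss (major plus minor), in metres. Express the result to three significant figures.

H_L ≈ 6.72 m

V = 4Q/(πD²) = 3.366 m/s; V²/2g = 0.5774 m
Re = 7.60×10^5, ε/D = 0.00100 → f = 0.02014 (Swamee-Jain)
Major: h_f = f(L/D)·V²/2g = 0.02014·471.4·0.5774 = 5.481 m
Minor: ΣK = 2.14; h_m = ΣK·V²/2g = 1.236 m
Total H_L = 5.481 + 1.236 = 6.717 m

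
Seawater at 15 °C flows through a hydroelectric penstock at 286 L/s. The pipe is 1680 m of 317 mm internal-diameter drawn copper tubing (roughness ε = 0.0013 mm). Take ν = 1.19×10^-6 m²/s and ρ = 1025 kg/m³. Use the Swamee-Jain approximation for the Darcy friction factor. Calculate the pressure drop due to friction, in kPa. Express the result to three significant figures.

Δp ≈ 420 kPa

V = 4Q/(πD²) = 4·0.286/(π·0.317²) = 3.624 m/s
Re = VD/ν = 3.624·0.317/1.19×10^-6 = 9.65×10^5 → turbulent
ε/D = 0.0013/317 = 4.10×10^-6
Swamee-Jain: f = 0.01178
h_f = f(L/D)V²/(2g) = 0.01178·(1680/0.317)·3.624²/(2·9.81) = 41.77 m
Δp = ρg·h_f = 1025·9.81·41.77 = 420.0 kPa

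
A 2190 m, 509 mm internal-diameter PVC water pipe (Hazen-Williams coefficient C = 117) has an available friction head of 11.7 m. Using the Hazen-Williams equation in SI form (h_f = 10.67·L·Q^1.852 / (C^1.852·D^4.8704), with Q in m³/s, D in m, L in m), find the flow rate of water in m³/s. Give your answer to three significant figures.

Q ≈ 0.327 m³/s

Rearranging: Q = [h_f·C^1.852·D^4.8704 / (10.67·L)]^(1/1.852)
Q = [11.7·117^1.852·0.509^4.8704 / (10.67·2190)]^0.540 = 0.3272 m³/s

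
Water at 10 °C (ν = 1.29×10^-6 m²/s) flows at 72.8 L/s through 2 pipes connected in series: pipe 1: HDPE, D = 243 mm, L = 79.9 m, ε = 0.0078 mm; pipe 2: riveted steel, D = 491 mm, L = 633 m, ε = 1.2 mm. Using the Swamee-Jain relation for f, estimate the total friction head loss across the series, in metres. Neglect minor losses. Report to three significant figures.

H ≈ 0.863 m

Pipe 1: V = 1.570 m/s, Re = 2.96×10^5, ε/D = 3.21×10^-5, f = 0.01478, h_1 = f(L/D)V²/2g = 0.6103 m
Pipe 2: V = 0.3845 m/s, Re = 1.46×10^5, ε/D = 0.00244, f = 0.02597, h_2 = f(L/D)V²/2g = 0.2523 m
Series → Q common, losses add: H = Σh = 0.8625 m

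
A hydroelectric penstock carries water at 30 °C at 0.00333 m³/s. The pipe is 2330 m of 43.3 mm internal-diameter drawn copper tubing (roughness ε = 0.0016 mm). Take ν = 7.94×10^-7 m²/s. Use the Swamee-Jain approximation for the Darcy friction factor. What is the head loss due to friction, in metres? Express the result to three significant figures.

h_f ≈ 243 m

V = 4Q/(πD²) = 4·0.00333/(π·0.0433²) = 2.261 m/s
Re = VD/ν = 2.261·0.0433/7.94×10^-7 = 1.23×10^5 → turbulent
ε/D = 0.0016/43.3 = 3.70×10^-5
Swamee-Jain: f = 0.01736
h_f = f(L/D)V²/(2g) = 0.01736·(2330/0.0433)·2.261²/(2·9.81) = 243.5 m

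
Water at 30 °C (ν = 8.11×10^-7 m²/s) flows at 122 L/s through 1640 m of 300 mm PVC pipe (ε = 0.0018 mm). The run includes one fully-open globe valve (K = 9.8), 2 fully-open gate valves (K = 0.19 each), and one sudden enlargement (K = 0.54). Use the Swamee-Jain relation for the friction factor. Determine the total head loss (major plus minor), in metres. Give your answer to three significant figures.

H_L ≈ 12.1 m

V = 4Q/(πD²) = 1.726 m/s; V²/2g = 0.1518 m
Re = 6.38×10^5, ε/D = 6.00×10^-6 → f = 0.01265 (Swamee-Jain)
Major: h_f = f(L/D)·V²/2g = 0.01265·5467·0.1518 = 10.50 m
Minor: ΣK = 10.7; h_m = ΣK·V²/2g = 1.628 m
Total H_L = 10.50 + 1.628 = 12.13 m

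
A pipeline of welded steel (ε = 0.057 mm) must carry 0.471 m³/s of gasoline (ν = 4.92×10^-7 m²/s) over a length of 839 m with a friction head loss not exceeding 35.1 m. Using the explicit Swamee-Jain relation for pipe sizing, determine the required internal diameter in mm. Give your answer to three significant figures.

D ≈ 362 mm

Swamee-Jain (Type III): D = 0.66·[ε^1.25·(LQ²/(gh_f))^4.75 + ν·Q^9.4·(L/(gh_f))^5.2]^0.04
LQ²/(gh_f) = 0.5405; L/(gh_f) = 2.437
Term 1 = ε^1.25·(…)^4.75 = 2.67×10^-7; Term 2 = ν·Q^9.4·(…)^5.2 = 4.26×10^-8
D = 0.66·(2.67×10^-7 + 4.26×10^-8)^0.04 = 0.3624 m = 362 mm
Check: V = 4.57 m/s, Re = 3.36×10^6, f = 0.01352, h_f = 33.3 m ≈ 35.1 m ✓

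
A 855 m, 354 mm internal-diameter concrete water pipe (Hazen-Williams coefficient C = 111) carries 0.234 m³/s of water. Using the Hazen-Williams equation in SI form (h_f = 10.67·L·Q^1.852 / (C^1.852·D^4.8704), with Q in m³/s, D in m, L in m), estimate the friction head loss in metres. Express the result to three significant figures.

h_f ≈ 15.9 m

h_f = 10.67·855·0.234^1.852 / (111^1.852·0.354^4.8704) = 15.87 m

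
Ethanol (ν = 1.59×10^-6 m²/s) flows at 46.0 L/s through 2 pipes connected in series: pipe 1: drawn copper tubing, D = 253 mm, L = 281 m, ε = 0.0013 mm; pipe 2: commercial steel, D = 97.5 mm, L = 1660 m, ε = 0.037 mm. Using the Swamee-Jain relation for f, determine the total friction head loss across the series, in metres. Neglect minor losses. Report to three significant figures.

H ≈ 570 m

Pipe 1: V = 0.9150 m/s, Re = 1.46×10^5, ε/D = 5.14×10^-6, f = 0.01658, h_1 = f(L/D)V²/2g = 0.7857 m
Pipe 2: V = 6.161 m/s, Re = 3.78×10^5, ε/D = 3.79×10^-4, f = 0.01729, h_2 = f(L/D)V²/2g = 569.4 m
Series → Q common, losses add: H = Σh = 570.2 m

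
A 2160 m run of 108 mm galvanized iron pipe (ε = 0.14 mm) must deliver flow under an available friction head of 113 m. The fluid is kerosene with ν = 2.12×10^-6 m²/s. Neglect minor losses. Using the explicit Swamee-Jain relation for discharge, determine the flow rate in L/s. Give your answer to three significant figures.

Q ≈ 20.1 L/s

Swamee-Jain (Type II): Q = -0.965·√(gD⁵h_f/L)·ln[ε/(3.7D) + √(3.17ν²L/(gD³h_f))]
√(gD⁵h_f/L) = √(9.81·0.108⁵·113/2160) = 0.002746
ε/(3.7D) = 3.50×10^-4; √(3.17ν²L/(gD³h_f)) = 1.48×10^-4
Q = -0.965·0.002746·ln(4.988×10^-4) = 0.02015 m³/s
Check: V = 2.20 m/s, Re = 1.12×10^5, f = 0.02311, h_f = 114 m ≈ 113 m ✓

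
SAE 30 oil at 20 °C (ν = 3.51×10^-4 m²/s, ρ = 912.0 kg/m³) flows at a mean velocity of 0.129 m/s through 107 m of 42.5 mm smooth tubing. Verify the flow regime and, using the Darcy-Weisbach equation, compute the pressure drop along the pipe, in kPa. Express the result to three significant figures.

Re = VD/ν = 0.129·0.04250/3.51×10^-4 = 15.6 → laminar (Re < 2300)
f = 64/Re = 4.097
h_f = f(L/D)V²/(2g) = 4.097·(107/0.04250)·0.129²/(2·9.81) = 8.750 m
Δp = ρg·h_f = 912.0·9.81·8.750 = 78.28 kPa

Δp ≈ 78.3 kPa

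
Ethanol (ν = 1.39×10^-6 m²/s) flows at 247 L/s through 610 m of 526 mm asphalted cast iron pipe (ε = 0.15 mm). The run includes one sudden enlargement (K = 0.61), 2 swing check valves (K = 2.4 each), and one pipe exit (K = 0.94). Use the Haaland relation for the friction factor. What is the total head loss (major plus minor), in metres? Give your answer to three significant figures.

V = 4Q/(πD²) = 1.137 m/s; V²/2g = 0.06585 m
Re = 4.30×10^5, ε/D = 2.85×10^-4 → f = 0.01621 (Haaland)
Major: h_f = f(L/D)·V²/2g = 0.01621·1160·0.06585 = 1.238 m
Minor: ΣK = 6.35; h_m = ΣK·V²/2g = 0.4182 m
Total H_L = 1.238 + 0.4182 = 1.656 m

H_L ≈ 1.66 m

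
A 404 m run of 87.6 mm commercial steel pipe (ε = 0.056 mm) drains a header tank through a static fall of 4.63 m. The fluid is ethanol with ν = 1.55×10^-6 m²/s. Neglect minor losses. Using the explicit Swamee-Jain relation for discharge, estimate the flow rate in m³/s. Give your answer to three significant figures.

Swamee-Jain (Type II): Q = -0.965·√(gD⁵h_f/L)·ln[ε/(3.7D) + √(3.17ν²L/(gD³h_f))]
√(gD⁵h_f/L) = √(9.81·0.0876⁵·4.63/404) = 7.615×10^-4
ε/(3.7D) = 1.73×10^-4; √(3.17ν²L/(gD³h_f)) = 3.17×10^-4
Q = -0.965·7.615×10^-4·ln(4.902×10^-4) = 0.005600 m³/s
Check: V = 0.929 m/s, Re = 5.25×10^4, f = 0.02290, h_f = 4.65 m ≈ 4.63 m ✓

Q ≈ 0.00560 m³/s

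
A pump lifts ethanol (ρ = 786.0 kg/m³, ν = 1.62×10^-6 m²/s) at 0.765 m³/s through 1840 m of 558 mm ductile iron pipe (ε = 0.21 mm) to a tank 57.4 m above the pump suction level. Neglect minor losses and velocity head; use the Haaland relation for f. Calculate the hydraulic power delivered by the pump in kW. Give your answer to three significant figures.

V = 4Q/(πD²) = 3.128 m/s; Re = 1.08×10^6; ε/D = 3.76×10^-4; f = 0.01622
h_f = f(L/D)V²/2g = 26.67 m
Total head H = z + h_f = 57.4 + 26.67 = 84.07 m
P_hyd = ρgQH = 786.0·9.81·0.765·84.07 = 495.9 kW

P_hyd ≈ 496 kW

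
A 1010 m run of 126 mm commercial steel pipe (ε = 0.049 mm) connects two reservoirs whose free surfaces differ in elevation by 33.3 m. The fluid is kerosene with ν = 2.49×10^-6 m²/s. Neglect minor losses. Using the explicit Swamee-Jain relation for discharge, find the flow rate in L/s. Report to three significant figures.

Swamee-Jain (Type II): Q = -0.965·√(gD⁵h_f/L)·ln[ε/(3.7D) + √(3.17ν²L/(gD³h_f))]
√(gD⁵h_f/L) = √(9.81·0.126⁵·33.3/1010) = 0.003205
ε/(3.7D) = 1.05×10^-4; √(3.17ν²L/(gD³h_f)) = 1.74×10^-4
Q = -0.965·0.003205·ln(2.794×10^-4) = 0.02531 m³/s
Check: V = 2.03 m/s, Re = 1.03×10^5, f = 0.01985, h_f = 33.4 m ≈ 33.3 m ✓

Q ≈ 25.3 L/s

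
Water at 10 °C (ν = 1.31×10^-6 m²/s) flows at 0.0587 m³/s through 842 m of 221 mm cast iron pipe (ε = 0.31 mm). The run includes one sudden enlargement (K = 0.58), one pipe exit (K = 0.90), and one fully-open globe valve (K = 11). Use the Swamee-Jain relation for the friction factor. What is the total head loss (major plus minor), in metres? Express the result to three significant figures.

H_L ≈ 11.7 m

V = 4Q/(πD²) = 1.530 m/s; V²/2g = 0.1194 m
Re = 2.58×10^5, ε/D = 0.00140 → f = 0.02240 (Swamee-Jain)
Major: h_f = f(L/D)·V²/2g = 0.02240·3810·0.1194 = 10.19 m
Minor: ΣK = 12.5; h_m = ΣK·V²/2g = 1.490 m
Total H_L = 10.19 + 1.490 = 11.68 m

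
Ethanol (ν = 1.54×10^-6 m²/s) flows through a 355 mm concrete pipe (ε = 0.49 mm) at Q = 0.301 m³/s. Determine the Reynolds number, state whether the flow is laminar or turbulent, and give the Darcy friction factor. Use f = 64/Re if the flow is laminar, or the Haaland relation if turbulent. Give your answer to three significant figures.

Re ≈ 7.01×10^5; turbulent; f ≈ 0.0216

V = 4Q/(πD²) = 3.041 m/s
Re = VD/ν = 3.041·0.355/1.54×10^-6 = 7.01×10^5
Re > 4000 → turbulent; ε/D = 0.00138
Haaland: f = 0.02161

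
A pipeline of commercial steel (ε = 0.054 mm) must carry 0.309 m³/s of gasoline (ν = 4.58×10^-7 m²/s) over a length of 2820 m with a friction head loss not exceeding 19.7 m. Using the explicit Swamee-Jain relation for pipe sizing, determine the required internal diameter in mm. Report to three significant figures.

D ≈ 436 mm

Swamee-Jain (Type III): D = 0.66·[ε^1.25·(LQ²/(gh_f))^4.75 + ν·Q^9.4·(L/(gh_f))^5.2]^0.04
LQ²/(gh_f) = 1.393; L/(gh_f) = 14.59
Term 1 = ε^1.25·(…)^4.75 = 2.24×10^-5; Term 2 = ν·Q^9.4·(…)^5.2 = 8.32×10^-6
D = 0.66·(2.24×10^-5 + 8.32×10^-6)^0.04 = 0.4355 m = 436 mm
Check: V = 2.07 m/s, Re = 1.97×10^6, f = 0.01328, h_f = 18.9 m ≈ 19.7 m ✓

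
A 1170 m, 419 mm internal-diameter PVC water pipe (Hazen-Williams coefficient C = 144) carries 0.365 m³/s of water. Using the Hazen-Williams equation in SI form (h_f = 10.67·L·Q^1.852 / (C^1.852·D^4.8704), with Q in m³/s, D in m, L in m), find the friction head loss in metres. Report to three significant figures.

h_f ≈ 13.4 m

h_f = 10.67·1170·0.365^1.852 / (144^1.852·0.419^4.8704) = 13.44 m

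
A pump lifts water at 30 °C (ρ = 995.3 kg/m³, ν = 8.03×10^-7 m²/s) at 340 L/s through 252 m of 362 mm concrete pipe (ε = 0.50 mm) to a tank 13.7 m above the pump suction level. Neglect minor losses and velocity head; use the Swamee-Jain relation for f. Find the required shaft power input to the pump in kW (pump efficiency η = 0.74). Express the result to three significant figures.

V = 4Q/(πD²) = 3.303 m/s; Re = 1.49×10^6; ε/D = 0.00138; f = 0.02150
h_f = f(L/D)V²/2g = 8.326 m
Total head H = z + h_f = 13.7 + 8.326 = 22.03 m
P_hyd = ρgQH = 995.3·9.81·0.340·22.03 = 73.12 kW
P_shaft = P_hyd/η = 73.12/0.74 = 98.81 kW

P_shaft ≈ 98.8 kW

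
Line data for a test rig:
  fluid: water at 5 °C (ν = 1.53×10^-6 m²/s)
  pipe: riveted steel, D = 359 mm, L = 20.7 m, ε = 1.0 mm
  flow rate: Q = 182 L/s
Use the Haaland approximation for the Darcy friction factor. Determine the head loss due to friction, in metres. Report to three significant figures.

h_f ≈ 0.247 m

V = 4Q/(πD²) = 4·0.182/(π·0.359²) = 1.798 m/s
Re = VD/ν = 1.798·0.359/1.53×10^-6 = 4.22×10^5 → turbulent
ε/D = 1.0/359 = 0.00279
Haaland: f = 0.02598
h_f = f(L/D)V²/(2g) = 0.02598·(20.7/0.359)·1.798²/(2·9.81) = 0.2469 m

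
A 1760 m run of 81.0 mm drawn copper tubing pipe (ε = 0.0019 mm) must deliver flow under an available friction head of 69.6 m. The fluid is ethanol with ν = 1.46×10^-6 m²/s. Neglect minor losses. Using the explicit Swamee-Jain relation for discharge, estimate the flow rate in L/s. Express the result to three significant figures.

Q ≈ 9.63 L/s

Swamee-Jain (Type II): Q = -0.965·√(gD⁵h_f/L)·ln[ε/(3.7D) + √(3.17ν²L/(gD³h_f))]
√(gD⁵h_f/L) = √(9.81·0.0810⁵·69.6/1760) = 0.001163
ε/(3.7D) = 6.34×10^-6; √(3.17ν²L/(gD³h_f)) = 1.81×10^-4
Q = -0.965·0.001163·ln(1.874×10^-4) = 0.009632 m³/s
Check: V = 1.87 m/s, Re = 1.04×10^5, f = 0.01787, h_f = 69.2 m ≈ 69.6 m ✓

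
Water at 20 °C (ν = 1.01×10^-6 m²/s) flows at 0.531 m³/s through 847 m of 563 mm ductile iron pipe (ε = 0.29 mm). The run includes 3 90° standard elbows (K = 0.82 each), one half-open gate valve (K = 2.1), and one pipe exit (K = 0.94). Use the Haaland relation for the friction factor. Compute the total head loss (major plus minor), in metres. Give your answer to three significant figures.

H_L ≈ 7.28 m

V = 4Q/(πD²) = 2.133 m/s; V²/2g = 0.2319 m
Re = 1.19×10^6, ε/D = 5.15×10^-4 → f = 0.01721 (Haaland)
Major: h_f = f(L/D)·V²/2g = 0.01721·1504·0.2319 = 6.004 m
Minor: ΣK = 5.50; h_m = ΣK·V²/2g = 1.275 m
Total H_L = 6.004 + 1.275 = 7.279 m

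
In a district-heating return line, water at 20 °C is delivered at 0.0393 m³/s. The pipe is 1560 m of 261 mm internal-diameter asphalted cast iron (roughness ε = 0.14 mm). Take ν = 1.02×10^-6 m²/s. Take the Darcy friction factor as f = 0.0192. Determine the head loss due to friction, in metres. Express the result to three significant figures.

V = 4Q/(πD²) = 4·0.0393/(π·0.261²) = 0.7346 m/s
h_f = f(L/D)V²/(2g) = 0.01920·(1560/0.261)·0.7346²/(2·9.81) = 3.156 m

h_f ≈ 3.16 m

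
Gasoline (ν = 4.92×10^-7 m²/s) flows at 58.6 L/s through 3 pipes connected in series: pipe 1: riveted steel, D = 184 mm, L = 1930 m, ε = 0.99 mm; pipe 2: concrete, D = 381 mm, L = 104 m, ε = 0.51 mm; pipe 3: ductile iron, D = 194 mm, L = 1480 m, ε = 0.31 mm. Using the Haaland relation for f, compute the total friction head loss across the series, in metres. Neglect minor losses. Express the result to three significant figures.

Pipe 1: V = 2.204 m/s, Re = 8.24×10^5, ε/D = 0.00538, f = 0.03122, h_1 = f(L/D)V²/2g = 81.05 m
Pipe 2: V = 0.5140 m/s, Re = 3.98×10^5, ε/D = 0.00134, f = 0.02168, h_2 = f(L/D)V²/2g = 0.07969 m
Pipe 3: V = 1.982 m/s, Re = 7.82×10^5, ε/D = 0.00160, f = 0.02237, h_3 = f(L/D)V²/2g = 34.19 m
Series → Q common, losses add: H = Σh = 115.3 m

H ≈ 115 m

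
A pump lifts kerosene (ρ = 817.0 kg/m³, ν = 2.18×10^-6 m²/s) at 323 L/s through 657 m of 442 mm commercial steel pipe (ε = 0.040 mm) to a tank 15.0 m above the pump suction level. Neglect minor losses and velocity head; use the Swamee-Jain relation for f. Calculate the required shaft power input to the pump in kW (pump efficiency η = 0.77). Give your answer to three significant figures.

V = 4Q/(πD²) = 2.105 m/s; Re = 4.27×10^5; ε/D = 9.05×10^-5; f = 0.01464
h_f = f(L/D)V²/2g = 4.914 m
Total head H = z + h_f = 15.0 + 4.914 = 19.91 m
P_hyd = ρgQH = 817.0·9.81·0.323·19.91 = 51.55 kW
P_shaft = P_hyd/η = 51.55/0.77 = 66.95 kW

P_shaft ≈ 67.0 kW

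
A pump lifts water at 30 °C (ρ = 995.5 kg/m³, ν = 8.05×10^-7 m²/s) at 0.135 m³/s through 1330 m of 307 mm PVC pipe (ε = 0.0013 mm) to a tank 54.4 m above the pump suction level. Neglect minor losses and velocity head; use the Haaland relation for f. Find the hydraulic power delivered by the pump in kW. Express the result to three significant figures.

V = 4Q/(πD²) = 1.824 m/s; Re = 6.96×10^5; ε/D = 4.23×10^-6; f = 0.01238
h_f = f(L/D)V²/2g = 9.094 m
Total head H = z + h_f = 54.4 + 9.094 = 63.49 m
P_hyd = ρgQH = 995.5·9.81·0.135·63.49 = 83.71 kW

P_hyd ≈ 83.7 kW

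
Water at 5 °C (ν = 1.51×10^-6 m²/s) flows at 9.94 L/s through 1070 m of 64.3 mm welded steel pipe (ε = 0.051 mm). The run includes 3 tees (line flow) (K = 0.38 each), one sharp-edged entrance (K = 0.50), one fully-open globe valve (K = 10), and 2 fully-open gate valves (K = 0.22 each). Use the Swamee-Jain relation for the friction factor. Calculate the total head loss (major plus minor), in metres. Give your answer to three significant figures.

H_L ≈ 173 m

V = 4Q/(πD²) = 3.061 m/s; V²/2g = 0.4776 m
Re = 1.30×10^5, ε/D = 7.93×10^-4 → f = 0.02104 (Swamee-Jain)
Major: h_f = f(L/D)·V²/2g = 0.02104·16641·0.4776 = 167.2 m
Minor: ΣK = 12.1; h_m = ΣK·V²/2g = 5.769 m
Total H_L = 167.2 + 5.769 = 173.0 m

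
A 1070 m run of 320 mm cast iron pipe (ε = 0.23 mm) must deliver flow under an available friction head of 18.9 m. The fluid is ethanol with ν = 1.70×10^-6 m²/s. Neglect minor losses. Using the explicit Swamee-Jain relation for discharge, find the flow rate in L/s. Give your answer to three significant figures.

Q ≈ 194 L/s

Swamee-Jain (Type II): Q = -0.965·√(gD⁵h_f/L)·ln[ε/(3.7D) + √(3.17ν²L/(gD³h_f))]
√(gD⁵h_f/L) = √(9.81·0.320⁵·18.9/1070) = 0.02411
ε/(3.7D) = 1.94×10^-4; √(3.17ν²L/(gD³h_f)) = 4.02×10^-5
Q = -0.965·0.02411·ln(2.344×10^-4) = 0.1945 m³/s
Check: V = 2.42 m/s, Re = 4.55×10^5, f = 0.01909, h_f = 19.0 m ≈ 18.9 m ✓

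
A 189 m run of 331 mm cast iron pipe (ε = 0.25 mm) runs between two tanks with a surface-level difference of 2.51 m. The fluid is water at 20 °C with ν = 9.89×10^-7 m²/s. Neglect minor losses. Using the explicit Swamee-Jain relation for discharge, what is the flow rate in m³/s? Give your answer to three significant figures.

Swamee-Jain (Type II): Q = -0.965·√(gD⁵h_f/L)·ln[ε/(3.7D) + √(3.17ν²L/(gD³h_f))]
√(gD⁵h_f/L) = √(9.81·0.331⁵·2.51/189) = 0.02275
ε/(3.7D) = 2.04×10^-4; √(3.17ν²L/(gD³h_f)) = 2.56×10^-5
Q = -0.965·0.02275·ln(2.297×10^-4) = 0.1840 m³/s
Check: V = 2.14 m/s, Re = 7.15×10^5, f = 0.01898, h_f = 2.52 m ≈ 2.51 m ✓

Q ≈ 0.184 m³/s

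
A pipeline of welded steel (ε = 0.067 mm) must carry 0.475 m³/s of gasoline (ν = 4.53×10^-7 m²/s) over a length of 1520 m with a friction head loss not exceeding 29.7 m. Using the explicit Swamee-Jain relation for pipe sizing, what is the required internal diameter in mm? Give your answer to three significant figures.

Swamee-Jain (Type III): D = 0.66·[ε^1.25·(LQ²/(gh_f))^4.75 + ν·Q^9.4·(L/(gh_f))^5.2]^0.04
LQ²/(gh_f) = 1.177; L/(gh_f) = 5.217
Term 1 = ε^1.25·(…)^4.75 = 1.31×10^-5; Term 2 = ν·Q^9.4·(…)^5.2 = 2.23×10^-6
D = 0.66·(1.31×10^-5 + 2.23×10^-6)^0.04 = 0.4237 m = 424 mm
Check: V = 3.37 m/s, Re = 3.15×10^6, f = 0.01356, h_f = 28.2 m ≈ 29.7 m ✓

D ≈ 424 mm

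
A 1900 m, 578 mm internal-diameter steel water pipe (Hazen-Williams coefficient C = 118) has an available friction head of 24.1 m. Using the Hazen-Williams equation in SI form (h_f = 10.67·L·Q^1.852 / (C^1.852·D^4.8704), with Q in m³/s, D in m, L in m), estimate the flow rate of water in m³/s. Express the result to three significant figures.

Q ≈ 0.735 m³/s

Rearranging: Q = [h_f·C^1.852·D^4.8704 / (10.67·L)]^(1/1.852)
Q = [24.1·118^1.852·0.578^4.8704 / (10.67·1900)]^0.540 = 0.7353 m³/s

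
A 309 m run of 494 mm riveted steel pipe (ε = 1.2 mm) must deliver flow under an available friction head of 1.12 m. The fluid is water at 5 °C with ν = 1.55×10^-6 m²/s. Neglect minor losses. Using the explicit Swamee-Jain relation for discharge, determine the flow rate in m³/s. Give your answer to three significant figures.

Swamee-Jain (Type II): Q = -0.965·√(gD⁵h_f/L)·ln[ε/(3.7D) + √(3.17ν²L/(gD³h_f))]
√(gD⁵h_f/L) = √(9.81·0.494⁵·1.12/309) = 0.03234
ε/(3.7D) = 6.57×10^-4; √(3.17ν²L/(gD³h_f)) = 4.22×10^-5
Q = -0.965·0.03234·ln(6.987×10^-4) = 0.2268 m³/s
Check: V = 1.18 m/s, Re = 3.77×10^5, f = 0.02523, h_f = 1.13 m ≈ 1.12 m ✓

Q ≈ 0.227 m³/s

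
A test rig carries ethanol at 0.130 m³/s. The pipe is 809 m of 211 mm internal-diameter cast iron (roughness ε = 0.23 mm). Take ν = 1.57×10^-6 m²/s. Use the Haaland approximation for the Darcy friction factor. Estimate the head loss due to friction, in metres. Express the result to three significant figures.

h_f ≈ 55.6 m

V = 4Q/(πD²) = 4·0.130/(π·0.211²) = 3.718 m/s
Re = VD/ν = 3.718·0.211/1.57×10^-6 = 5.00×10^5 → turbulent
ε/D = 0.23/211 = 0.00109
Haaland: f = 0.02059
h_f = f(L/D)V²/(2g) = 0.02059·(809/0.211)·3.718²/(2·9.81) = 55.61 m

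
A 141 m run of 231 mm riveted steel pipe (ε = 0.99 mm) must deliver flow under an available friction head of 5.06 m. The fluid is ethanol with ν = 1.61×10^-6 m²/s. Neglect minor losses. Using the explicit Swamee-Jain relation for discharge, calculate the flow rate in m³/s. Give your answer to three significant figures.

Swamee-Jain (Type II): Q = -0.965·√(gD⁵h_f/L)·ln[ε/(3.7D) + √(3.17ν²L/(gD³h_f))]
√(gD⁵h_f/L) = √(9.81·0.231⁵·5.06/141) = 0.01522
ε/(3.7D) = 0.00116; √(3.17ν²L/(gD³h_f)) = 4.35×10^-5
Q = -0.965·0.01522·ln(0.001202) = 0.09874 m³/s
Check: V = 2.36 m/s, Re = 3.38×10^5, f = 0.02944, h_f = 5.08 m ≈ 5.06 m ✓

Q ≈ 0.0987 m³/s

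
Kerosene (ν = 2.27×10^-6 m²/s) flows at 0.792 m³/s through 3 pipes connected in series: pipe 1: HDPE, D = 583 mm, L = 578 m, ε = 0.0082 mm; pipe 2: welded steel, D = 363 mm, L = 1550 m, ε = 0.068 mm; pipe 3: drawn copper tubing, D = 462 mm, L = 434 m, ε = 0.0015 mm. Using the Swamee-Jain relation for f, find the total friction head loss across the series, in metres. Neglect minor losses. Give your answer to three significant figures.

H ≈ 203 m

Pipe 1: V = 2.967 m/s, Re = 7.62×10^5, ε/D = 1.41×10^-5, f = 0.01245, h_1 = f(L/D)V²/2g = 5.536 m
Pipe 2: V = 7.653 m/s, Re = 1.22×10^6, ε/D = 1.87×10^-4, f = 0.01447, h_2 = f(L/D)V²/2g = 184.4 m
Pipe 3: V = 4.724 m/s, Re = 9.62×10^5, ε/D = 3.25×10^-6, f = 0.01176, h_3 = f(L/D)V²/2g = 12.57 m
Series → Q common, losses add: H = Σh = 202.5 m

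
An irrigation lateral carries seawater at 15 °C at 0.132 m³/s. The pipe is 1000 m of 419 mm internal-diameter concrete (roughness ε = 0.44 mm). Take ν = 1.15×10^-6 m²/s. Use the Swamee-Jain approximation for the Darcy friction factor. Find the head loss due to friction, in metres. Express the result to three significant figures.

V = 4Q/(πD²) = 4·0.132/(π·0.419²) = 0.9573 m/s
Re = VD/ν = 0.9573·0.419/1.15×10^-6 = 3.49×10^5 → turbulent
ε/D = 0.44/419 = 0.00105
Swamee-Jain: f = 0.02082
h_f = f(L/D)V²/(2g) = 0.02082·(1000/0.419)·0.9573²/(2·9.81) = 2.321 m

h_f ≈ 2.32 m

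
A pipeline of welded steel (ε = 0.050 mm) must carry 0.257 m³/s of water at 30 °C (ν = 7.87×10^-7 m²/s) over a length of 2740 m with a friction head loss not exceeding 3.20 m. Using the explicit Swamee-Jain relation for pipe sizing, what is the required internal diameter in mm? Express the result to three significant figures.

Swamee-Jain (Type III): D = 0.66·[ε^1.25·(LQ²/(gh_f))^4.75 + ν·Q^9.4·(L/(gh_f))^5.2]^0.04
LQ²/(gh_f) = 5.765; L/(gh_f) = 87.28
Term 1 = ε^1.25·(…)^4.75 = 0.0173; Term 2 = ν·Q^9.4·(…)^5.2 = 0.0277
D = 0.66·(0.0173 + 0.0277)^0.04 = 0.5830 m = 583 mm
Check: V = 0.963 m/s, Re = 7.13×10^5, f = 0.01373, h_f = 3.05 m ≈ 3.20 m ✓

D ≈ 583 mm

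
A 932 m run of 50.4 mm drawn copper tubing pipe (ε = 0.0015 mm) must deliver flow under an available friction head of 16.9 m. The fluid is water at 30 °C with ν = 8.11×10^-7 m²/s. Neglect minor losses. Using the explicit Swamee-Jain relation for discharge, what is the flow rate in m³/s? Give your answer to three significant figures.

Swamee-Jain (Type II): Q = -0.965·√(gD⁵h_f/L)·ln[ε/(3.7D) + √(3.17ν²L/(gD³h_f))]
√(gD⁵h_f/L) = √(9.81·0.0504⁵·16.9/932) = 2.405×10^-4
ε/(3.7D) = 8.04×10^-6; √(3.17ν²L/(gD³h_f)) = 3.03×10^-4
Q = -0.965·2.405×10^-4·ln(3.106×10^-4) = 0.001875 m³/s
Check: V = 0.940 m/s, Re = 5.84×10^4, f = 0.02019, h_f = 16.8 m ≈ 16.9 m ✓

Q ≈ 0.00187 m³/s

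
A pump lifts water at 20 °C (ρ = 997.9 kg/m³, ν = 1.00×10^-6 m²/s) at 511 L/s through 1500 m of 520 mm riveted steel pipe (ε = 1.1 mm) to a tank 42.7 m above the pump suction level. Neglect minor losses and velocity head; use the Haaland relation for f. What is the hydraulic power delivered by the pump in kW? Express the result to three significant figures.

V = 4Q/(πD²) = 2.406 m/s; Re = 1.25×10^6; ε/D = 0.00212; f = 0.02395
h_f = f(L/D)V²/2g = 20.38 m
Total head H = z + h_f = 42.7 + 20.38 = 63.08 m
P_hyd = ρgQH = 997.9·9.81·0.511·63.08 = 315.6 kW

P_hyd ≈ 316 kW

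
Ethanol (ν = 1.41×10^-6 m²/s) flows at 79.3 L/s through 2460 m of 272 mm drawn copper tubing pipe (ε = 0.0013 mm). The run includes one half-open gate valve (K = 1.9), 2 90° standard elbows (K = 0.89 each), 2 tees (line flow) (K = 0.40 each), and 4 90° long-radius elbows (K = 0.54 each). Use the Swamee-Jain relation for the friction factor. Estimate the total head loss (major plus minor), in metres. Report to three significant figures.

V = 4Q/(πD²) = 1.365 m/s; V²/2g = 0.09493 m
Re = 2.63×10^5, ε/D = 4.78×10^-6 → f = 0.01478 (Swamee-Jain)
Major: h_f = f(L/D)·V²/2g = 0.01478·9044·0.09493 = 12.69 m
Minor: ΣK = 6.64; h_m = ΣK·V²/2g = 0.6303 m
Total H_L = 12.69 + 0.6303 = 13.32 m

H_L ≈ 13.3 m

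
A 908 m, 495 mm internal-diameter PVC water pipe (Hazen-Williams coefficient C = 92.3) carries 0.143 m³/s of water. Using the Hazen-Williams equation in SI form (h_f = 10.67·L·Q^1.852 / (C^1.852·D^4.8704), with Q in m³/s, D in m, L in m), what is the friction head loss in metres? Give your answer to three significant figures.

h_f = 10.67·908·0.143^1.852 / (92.3^1.852·0.495^4.8704) = 1.861 m

h_f ≈ 1.86 m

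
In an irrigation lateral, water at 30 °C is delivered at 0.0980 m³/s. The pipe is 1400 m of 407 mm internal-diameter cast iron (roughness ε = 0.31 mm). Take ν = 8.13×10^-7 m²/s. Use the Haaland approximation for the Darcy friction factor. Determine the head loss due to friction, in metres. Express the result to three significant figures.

h_f ≈ 1.92 m

V = 4Q/(πD²) = 4·0.0980/(π·0.407²) = 0.7533 m/s
Re = VD/ν = 0.7533·0.407/8.13×10^-7 = 3.77×10^5 → turbulent
ε/D = 0.31/407 = 7.62×10^-4
Haaland: f = 0.01926
h_f = f(L/D)V²/(2g) = 0.01926·(1400/0.407)·0.7533²/(2·9.81) = 1.916 m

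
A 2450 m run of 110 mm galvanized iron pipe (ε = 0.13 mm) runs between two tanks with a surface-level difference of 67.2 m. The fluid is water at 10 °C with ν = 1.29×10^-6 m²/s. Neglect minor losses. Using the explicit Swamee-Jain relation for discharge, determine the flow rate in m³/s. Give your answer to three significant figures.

Q ≈ 0.0155 m³/s

Swamee-Jain (Type II): Q = -0.965·√(gD⁵h_f/L)·ln[ε/(3.7D) + √(3.17ν²L/(gD³h_f))]
√(gD⁵h_f/L) = √(9.81·0.110⁵·67.2/2450) = 0.002082
ε/(3.7D) = 3.19×10^-4; √(3.17ν²L/(gD³h_f)) = 1.21×10^-4
Q = -0.965·0.002082·ln(4.408×10^-4) = 0.01552 m³/s
Check: V = 1.63 m/s, Re = 1.39×10^5, f = 0.02237, h_f = 67.8 m ≈ 67.2 m ✓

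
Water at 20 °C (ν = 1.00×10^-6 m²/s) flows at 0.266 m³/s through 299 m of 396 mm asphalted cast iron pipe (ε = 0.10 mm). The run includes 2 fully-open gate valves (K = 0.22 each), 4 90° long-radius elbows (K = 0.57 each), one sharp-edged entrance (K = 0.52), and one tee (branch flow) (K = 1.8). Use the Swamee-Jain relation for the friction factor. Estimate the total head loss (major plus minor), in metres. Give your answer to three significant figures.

H_L ≈ 3.97 m

V = 4Q/(πD²) = 2.160 m/s; V²/2g = 0.2377 m
Re = 8.55×10^5, ε/D = 2.53×10^-4 → f = 0.01544 (Swamee-Jain)
Major: h_f = f(L/D)·V²/2g = 0.01544·755.1·0.2377 = 2.771 m
Minor: ΣK = 5.04; h_m = ΣK·V²/2g = 1.198 m
Total H_L = 2.771 + 1.198 = 3.969 m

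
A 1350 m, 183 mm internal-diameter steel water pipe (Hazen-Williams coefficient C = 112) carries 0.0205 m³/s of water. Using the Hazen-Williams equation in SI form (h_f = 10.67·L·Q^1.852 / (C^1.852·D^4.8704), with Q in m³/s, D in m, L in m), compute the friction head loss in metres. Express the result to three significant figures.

h_f = 10.67·1350·0.0205^1.852 / (112^1.852·0.183^4.8704) = 6.743 m

h_f ≈ 6.74 m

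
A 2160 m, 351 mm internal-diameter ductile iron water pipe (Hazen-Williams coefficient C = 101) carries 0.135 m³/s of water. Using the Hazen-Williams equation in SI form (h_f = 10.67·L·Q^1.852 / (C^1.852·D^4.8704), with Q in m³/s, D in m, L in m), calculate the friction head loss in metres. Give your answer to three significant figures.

h_f = 10.67·2160·0.135^1.852 / (101^1.852·0.351^4.8704) = 17.97 m

h_f ≈ 18.0 m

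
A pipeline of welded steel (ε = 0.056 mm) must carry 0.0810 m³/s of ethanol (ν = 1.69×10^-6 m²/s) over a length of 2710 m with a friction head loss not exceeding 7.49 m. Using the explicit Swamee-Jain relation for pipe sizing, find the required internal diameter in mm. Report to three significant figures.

Swamee-Jain (Type III): D = 0.66·[ε^1.25·(LQ²/(gh_f))^4.75 + ν·Q^9.4·(L/(gh_f))^5.2]^0.04
LQ²/(gh_f) = 0.2420; L/(gh_f) = 36.88
Term 1 = ε^1.25·(…)^4.75 = 5.73×10^-9; Term 2 = ν·Q^9.4·(…)^5.2 = 1.30×10^-8
D = 0.66·(5.73×10^-9 + 1.30×10^-8)^0.04 = 0.3240 m = 324 mm
Check: V = 0.983 m/s, Re = 1.88×10^5, f = 0.01708, h_f = 7.03 m ≈ 7.49 m ✓

D ≈ 324 mm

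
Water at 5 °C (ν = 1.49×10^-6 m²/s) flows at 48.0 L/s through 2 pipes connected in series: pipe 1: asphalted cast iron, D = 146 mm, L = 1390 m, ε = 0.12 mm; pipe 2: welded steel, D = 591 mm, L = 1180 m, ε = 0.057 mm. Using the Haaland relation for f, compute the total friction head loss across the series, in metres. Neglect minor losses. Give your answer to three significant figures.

Pipe 1: V = 2.867 m/s, Re = 2.81×10^5, ε/D = 8.22×10^-4, f = 0.01980, h_1 = f(L/D)V²/2g = 78.97 m
Pipe 2: V = 0.1750 m/s, Re = 6.94×10^4, ε/D = 9.64×10^-5, f = 0.01960, h_2 = f(L/D)V²/2g = 0.06107 m
Series → Q common, losses add: H = Σh = 79.03 m

H ≈ 79.0 m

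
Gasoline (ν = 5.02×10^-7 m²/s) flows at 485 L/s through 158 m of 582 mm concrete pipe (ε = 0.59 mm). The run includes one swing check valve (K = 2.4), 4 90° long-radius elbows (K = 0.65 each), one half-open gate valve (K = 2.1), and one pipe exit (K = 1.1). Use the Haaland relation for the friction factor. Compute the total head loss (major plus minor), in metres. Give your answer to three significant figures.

H_L ≈ 2.30 m

V = 4Q/(πD²) = 1.823 m/s; V²/2g = 0.1694 m
Re = 2.11×10^6, ε/D = 0.00101 → f = 0.01987 (Haaland)
Major: h_f = f(L/D)·V²/2g = 0.01987·271.5·0.1694 = 0.9136 m
Minor: ΣK = 8.20; h_m = ΣK·V²/2g = 1.389 m
Total H_L = 0.9136 + 1.389 = 2.303 m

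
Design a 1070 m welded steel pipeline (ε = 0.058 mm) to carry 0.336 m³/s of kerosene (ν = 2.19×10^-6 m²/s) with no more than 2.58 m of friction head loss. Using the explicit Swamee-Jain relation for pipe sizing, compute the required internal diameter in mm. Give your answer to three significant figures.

D ≈ 574 mm

Swamee-Jain (Type III): D = 0.66·[ε^1.25·(LQ²/(gh_f))^4.75 + ν·Q^9.4·(L/(gh_f))^5.2]^0.04
LQ²/(gh_f) = 4.773; L/(gh_f) = 42.28
Term 1 = ε^1.25·(…)^4.75 = 0.00848; Term 2 = ν·Q^9.4·(…)^5.2 = 0.0221
D = 0.66·(0.00848 + 0.0221)^0.04 = 0.5740 m = 574 mm
Check: V = 1.30 m/s, Re = 3.40×10^5, f = 0.01519, h_f = 2.43 m ≈ 2.58 m ✓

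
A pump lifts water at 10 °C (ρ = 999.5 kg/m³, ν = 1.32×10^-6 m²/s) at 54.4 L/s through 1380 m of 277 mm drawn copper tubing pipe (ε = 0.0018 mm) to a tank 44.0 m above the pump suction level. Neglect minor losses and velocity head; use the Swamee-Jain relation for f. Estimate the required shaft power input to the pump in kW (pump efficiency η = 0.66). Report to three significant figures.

V = 4Q/(πD²) = 0.9027 m/s; Re = 1.89×10^5; ε/D = 6.50×10^-6; f = 0.01576
h_f = f(L/D)V²/2g = 3.260 m
Total head H = z + h_f = 44.0 + 3.260 = 47.26 m
P_hyd = ρgQH = 999.5·9.81·0.0544·47.26 = 25.21 kW
P_shaft = P_hyd/η = 25.21/0.66 = 38.19 kW

P_shaft ≈ 38.2 kW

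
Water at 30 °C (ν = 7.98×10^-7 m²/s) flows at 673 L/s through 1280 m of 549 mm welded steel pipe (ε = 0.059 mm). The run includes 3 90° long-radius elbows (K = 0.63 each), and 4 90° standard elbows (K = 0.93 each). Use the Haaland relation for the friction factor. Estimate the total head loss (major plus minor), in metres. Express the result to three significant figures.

H_L ≈ 14.7 m

V = 4Q/(πD²) = 2.843 m/s; V²/2g = 0.4120 m
Re = 1.96×10^6, ε/D = 1.07×10^-4 → f = 0.01288 (Haaland)
Major: h_f = f(L/D)·V²/2g = 0.01288·2332·0.4120 = 12.37 m
Minor: ΣK = 5.61; h_m = ΣK·V²/2g = 2.311 m
Total H_L = 12.37 + 2.311 = 14.68 m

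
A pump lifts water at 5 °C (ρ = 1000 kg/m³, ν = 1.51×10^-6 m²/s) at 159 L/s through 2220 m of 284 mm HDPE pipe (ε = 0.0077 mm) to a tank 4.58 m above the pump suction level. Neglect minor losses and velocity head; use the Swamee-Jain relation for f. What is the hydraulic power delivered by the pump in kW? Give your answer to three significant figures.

V = 4Q/(πD²) = 2.510 m/s; Re = 4.72×10^5; ε/D = 2.71×10^-5; f = 0.01363
h_f = f(L/D)V²/2g = 34.22 m
Total head H = z + h_f = 4.58 + 34.22 = 38.80 m
P_hyd = ρgQH = 1000·9.81·0.159·38.80 = 60.52 kW

P_hyd ≈ 60.5 kW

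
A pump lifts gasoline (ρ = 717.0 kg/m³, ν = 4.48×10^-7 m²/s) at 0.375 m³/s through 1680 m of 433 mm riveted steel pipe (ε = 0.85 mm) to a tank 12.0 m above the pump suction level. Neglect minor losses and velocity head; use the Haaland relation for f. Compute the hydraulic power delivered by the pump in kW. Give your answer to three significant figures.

V = 4Q/(πD²) = 2.547 m/s; Re = 2.46×10^6; ε/D = 0.00196; f = 0.02342
h_f = f(L/D)V²/2g = 30.03 m
Total head H = z + h_f = 12.0 + 30.03 = 42.03 m
P_hyd = ρgQH = 717.0·9.81·0.375·42.03 = 110.9 kW

P_hyd ≈ 111 kW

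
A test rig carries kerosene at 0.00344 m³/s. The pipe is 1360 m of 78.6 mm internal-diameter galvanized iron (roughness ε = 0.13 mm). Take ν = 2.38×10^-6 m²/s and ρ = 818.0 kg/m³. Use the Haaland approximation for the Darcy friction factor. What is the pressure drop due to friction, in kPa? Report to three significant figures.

V = 4Q/(πD²) = 4·0.00344/(π·0.0786²) = 0.7090 m/s
Re = VD/ν = 0.7090·0.0786/2.38×10^-6 = 2.34×10^4 → turbulent
ε/D = 0.13/78.6 = 0.00165
Haaland: f = 0.02811
h_f = f(L/D)V²/(2g) = 0.02811·(1360/0.0786)·0.7090²/(2·9.81) = 12.46 m
Δp = ρg·h_f = 818.0·9.81·12.46 = 100.0 kPa

Δp ≈ 100 kPa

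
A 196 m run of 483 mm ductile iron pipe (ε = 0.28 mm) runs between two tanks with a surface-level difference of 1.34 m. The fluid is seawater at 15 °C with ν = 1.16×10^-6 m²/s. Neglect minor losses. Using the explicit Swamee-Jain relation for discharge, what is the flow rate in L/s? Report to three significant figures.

Swamee-Jain (Type II): Q = -0.965·√(gD⁵h_f/L)·ln[ε/(3.7D) + √(3.17ν²L/(gD³h_f))]
√(gD⁵h_f/L) = √(9.81·0.483⁵·1.34/196) = 0.04199
ε/(3.7D) = 1.57×10^-4; √(3.17ν²L/(gD³h_f)) = 2.38×10^-5
Q = -0.965·0.04199·ln(1.804×10^-4) = 0.3493 m³/s
Check: V = 1.91 m/s, Re = 7.94×10^5, f = 0.01794, h_f = 1.35 m ≈ 1.34 m ✓

Q ≈ 349 L/s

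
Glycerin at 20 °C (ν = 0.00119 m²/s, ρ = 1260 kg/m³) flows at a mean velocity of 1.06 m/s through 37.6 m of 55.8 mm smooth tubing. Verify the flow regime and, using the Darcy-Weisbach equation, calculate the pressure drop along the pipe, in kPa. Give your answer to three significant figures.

Re = VD/ν = 1.06·0.05580/0.00119 = 49.7 → laminar (Re < 2300)
f = 64/Re = 1.288
h_f = f(L/D)V²/(2g) = 1.288·(37.6/0.05580)·1.06²/(2·9.81) = 49.69 m
Δp = ρg·h_f = 1260·9.81·49.69 = 614.2 kPa

Δp ≈ 614 kPa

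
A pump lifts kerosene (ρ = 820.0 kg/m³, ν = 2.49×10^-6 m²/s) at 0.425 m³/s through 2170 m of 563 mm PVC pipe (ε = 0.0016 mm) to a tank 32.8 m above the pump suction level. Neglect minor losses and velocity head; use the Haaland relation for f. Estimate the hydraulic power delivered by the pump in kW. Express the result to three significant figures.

V = 4Q/(πD²) = 1.707 m/s; Re = 3.86×10^5; ε/D = 2.84×10^-6; f = 0.01372
h_f = f(L/D)V²/2g = 7.853 m
Total head H = z + h_f = 32.8 + 7.853 = 40.65 m
P_hyd = ρgQH = 820.0·9.81·0.425·40.65 = 139.0 kW

P_hyd ≈ 139 kW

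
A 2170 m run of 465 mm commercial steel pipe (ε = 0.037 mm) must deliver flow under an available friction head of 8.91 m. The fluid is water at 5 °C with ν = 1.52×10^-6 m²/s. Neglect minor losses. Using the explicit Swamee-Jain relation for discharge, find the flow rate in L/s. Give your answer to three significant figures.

Swamee-Jain (Type II): Q = -0.965·√(gD⁵h_f/L)·ln[ε/(3.7D) + √(3.17ν²L/(gD³h_f))]
√(gD⁵h_f/L) = √(9.81·0.465⁵·8.91/2170) = 0.02959
ε/(3.7D) = 2.15×10^-5; √(3.17ν²L/(gD³h_f)) = 4.25×10^-5
Q = -0.965·0.02959·ln(6.403×10^-5) = 0.2757 m³/s
Check: V = 1.62 m/s, Re = 4.97×10^5, f = 0.01423, h_f = 8.93 m ≈ 8.91 m ✓

Q ≈ 276 L/s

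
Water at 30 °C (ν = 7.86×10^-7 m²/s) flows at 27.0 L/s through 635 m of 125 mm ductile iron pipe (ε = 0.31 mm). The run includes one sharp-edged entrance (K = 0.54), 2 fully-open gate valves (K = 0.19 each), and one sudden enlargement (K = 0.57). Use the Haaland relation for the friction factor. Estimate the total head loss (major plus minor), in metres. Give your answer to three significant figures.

V = 4Q/(πD²) = 2.200 m/s; V²/2g = 0.2467 m
Re = 3.50×10^5, ε/D = 0.00248 → f = 0.02526 (Haaland)
Major: h_f = f(L/D)·V²/2g = 0.02526·5080·0.2467 = 31.67 m
Minor: ΣK = 1.49; h_m = ΣK·V²/2g = 0.3676 m
Total H_L = 31.67 + 0.3676 = 32.03 m

H_L ≈ 32.0 m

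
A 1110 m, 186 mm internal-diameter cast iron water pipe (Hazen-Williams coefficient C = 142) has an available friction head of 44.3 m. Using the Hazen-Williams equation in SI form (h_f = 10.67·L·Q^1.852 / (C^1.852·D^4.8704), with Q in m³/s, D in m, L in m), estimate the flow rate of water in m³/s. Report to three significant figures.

Rearranging: Q = [h_f·C^1.852·D^4.8704 / (10.67·L)]^(1/1.852)
Q = [44.3·142^1.852·0.186^4.8704 / (10.67·1110)]^0.540 = 0.08332 m³/s

Q ≈ 0.0833 m³/s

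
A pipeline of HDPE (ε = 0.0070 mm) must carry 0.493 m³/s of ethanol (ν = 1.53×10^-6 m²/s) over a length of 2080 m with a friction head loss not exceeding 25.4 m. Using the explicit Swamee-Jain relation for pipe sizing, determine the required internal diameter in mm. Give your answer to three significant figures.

Swamee-Jain (Type III): D = 0.66·[ε^1.25·(LQ²/(gh_f))^4.75 + ν·Q^9.4·(L/(gh_f))^5.2]^0.04
LQ²/(gh_f) = 2.029; L/(gh_f) = 8.348
Term 1 = ε^1.25·(…)^4.75 = 1.04×10^-5; Term 2 = ν·Q^9.4·(…)^5.2 = 1.23×10^-4
D = 0.66·(1.04×10^-5 + 1.23×10^-4)^0.04 = 0.4619 m = 462 mm
Check: V = 2.94 m/s, Re = 8.88×10^5, f = 0.01218, h_f = 24.2 m ≈ 25.4 m ✓

D ≈ 462 mm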